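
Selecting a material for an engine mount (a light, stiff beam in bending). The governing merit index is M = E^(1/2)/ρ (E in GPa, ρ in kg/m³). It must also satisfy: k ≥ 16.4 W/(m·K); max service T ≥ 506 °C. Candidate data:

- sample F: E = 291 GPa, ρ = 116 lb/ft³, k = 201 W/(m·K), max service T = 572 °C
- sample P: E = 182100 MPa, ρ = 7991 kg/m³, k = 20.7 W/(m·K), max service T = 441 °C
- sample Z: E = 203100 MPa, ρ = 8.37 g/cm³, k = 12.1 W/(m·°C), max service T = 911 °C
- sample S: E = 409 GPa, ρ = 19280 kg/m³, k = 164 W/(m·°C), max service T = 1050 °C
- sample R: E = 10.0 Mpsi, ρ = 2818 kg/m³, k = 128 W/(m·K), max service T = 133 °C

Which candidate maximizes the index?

sample F

Screen on constraints: k ≥ 16.4 W/(m·K); max service T ≥ 506 °C. Survivors: sample F, sample S.
Normalizing units and computing the index:
  sample F: E = 291.0 GPa, ρ = 1858 kg/m³
  sample S: E = 409.0 GPa, ρ = 19280 kg/m³
  sample F: M = 9.18×10⁻³
  sample S: M = 1.05×10⁻³
Sample F ranks first.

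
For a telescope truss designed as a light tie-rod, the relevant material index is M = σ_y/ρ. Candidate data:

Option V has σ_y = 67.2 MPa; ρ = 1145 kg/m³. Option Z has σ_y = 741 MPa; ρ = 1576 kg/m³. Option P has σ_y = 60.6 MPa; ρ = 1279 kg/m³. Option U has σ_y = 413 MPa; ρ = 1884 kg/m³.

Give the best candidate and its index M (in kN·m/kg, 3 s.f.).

Computing M directly (units already consistent):
  option Z: M = 470 kN·m/kg
  option U: M = 219 kN·m/kg
  option V: M = 58.7 kN·m/kg
  option P: M = 47.4 kN·m/kg
Option Z ranks first.

option Z, M = 470 kN·m/kg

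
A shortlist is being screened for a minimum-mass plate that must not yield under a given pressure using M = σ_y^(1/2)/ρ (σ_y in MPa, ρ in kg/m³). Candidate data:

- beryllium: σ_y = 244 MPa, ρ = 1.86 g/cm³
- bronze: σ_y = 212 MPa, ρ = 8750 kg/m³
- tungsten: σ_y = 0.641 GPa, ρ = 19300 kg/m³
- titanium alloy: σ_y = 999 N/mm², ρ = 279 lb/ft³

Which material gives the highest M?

beryllium

Convert each candidate to consistent units, then evaluate M:
  beryllium: σ_y = 244.0 MPa, ρ = 1860 kg/m³
  bronze: σ_y = 212.0 MPa, ρ = 8750 kg/m³
  tungsten: σ_y = 641.0 MPa, ρ = 19300 kg/m³
  titanium alloy: σ_y = 999.0 MPa, ρ = 4469 kg/m³
  beryllium: M = 8.40×10⁻³
  titanium alloy: M = 7.07×10⁻³
  bronze: M = 1.66×10⁻³
  tungsten: M = 1.31×10⁻³
Beryllium has the largest M.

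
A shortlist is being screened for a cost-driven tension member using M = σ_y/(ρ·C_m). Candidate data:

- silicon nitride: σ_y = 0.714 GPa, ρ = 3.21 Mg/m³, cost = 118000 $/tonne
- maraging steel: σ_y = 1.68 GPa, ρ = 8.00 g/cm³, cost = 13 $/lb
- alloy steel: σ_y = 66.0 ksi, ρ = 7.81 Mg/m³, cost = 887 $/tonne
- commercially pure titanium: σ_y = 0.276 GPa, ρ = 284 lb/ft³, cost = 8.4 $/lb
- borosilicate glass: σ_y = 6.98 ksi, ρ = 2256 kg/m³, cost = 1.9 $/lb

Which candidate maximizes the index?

alloy steel

After converting to SI:
  silicon nitride: σ_y = 714.0 MPa, ρ = 3210 kg/m³, cost = 118.0 $/kg
  maraging steel: σ_y = 1680 MPa, ρ = 8000 kg/m³, cost = 28.66 $/kg
  alloy steel: σ_y = 455.1 MPa, ρ = 7810 kg/m³, cost = 0.8870 $/kg
  commercially pure titanium: σ_y = 276.0 MPa, ρ = 4549 kg/m³, cost = 18.52 $/kg
  borosilicate glass: σ_y = 48.13 MPa, ρ = 2256 kg/m³, cost = 4.189 $/kg
  alloy steel: M = 65.7 kN·m per $
  maraging steel: M = 7.33 kN·m per $
  borosilicate glass: M = 5.09 kN·m per $
  commercially pure titanium: M = 3.28 kN·m per $
  silicon nitride: M = 1.88 kN·m per $
Highest index: alloy steel.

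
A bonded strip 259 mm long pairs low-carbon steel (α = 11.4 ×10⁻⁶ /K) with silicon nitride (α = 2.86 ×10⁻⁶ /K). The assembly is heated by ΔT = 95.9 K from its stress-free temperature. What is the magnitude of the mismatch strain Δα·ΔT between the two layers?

Δα = |11.4 − 2.86|×10⁻⁶/K = 8.54×10⁻⁶/K.
Mismatch strain = Δα·ΔT = 8.54×10⁻⁶ × 95.9 = 8.19×10⁻⁴.

8.19×10⁻⁴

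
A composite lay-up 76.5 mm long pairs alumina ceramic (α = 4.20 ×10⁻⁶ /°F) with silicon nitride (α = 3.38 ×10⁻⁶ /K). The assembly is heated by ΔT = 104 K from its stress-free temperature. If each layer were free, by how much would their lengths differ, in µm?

alumina ceramic: α = 4.20×10⁻⁶/°F × 9/5 = 7.56×10⁻⁶/K.
Δα = |7.56 − 3.38|×10⁻⁶/K = 4.18×10⁻⁶/K.
ΔL_mismatch = Δα·L·ΔT = 4.18×10⁻⁶ × 76.5 mm × 104.0 K = 33.3 µm.

33.3 µm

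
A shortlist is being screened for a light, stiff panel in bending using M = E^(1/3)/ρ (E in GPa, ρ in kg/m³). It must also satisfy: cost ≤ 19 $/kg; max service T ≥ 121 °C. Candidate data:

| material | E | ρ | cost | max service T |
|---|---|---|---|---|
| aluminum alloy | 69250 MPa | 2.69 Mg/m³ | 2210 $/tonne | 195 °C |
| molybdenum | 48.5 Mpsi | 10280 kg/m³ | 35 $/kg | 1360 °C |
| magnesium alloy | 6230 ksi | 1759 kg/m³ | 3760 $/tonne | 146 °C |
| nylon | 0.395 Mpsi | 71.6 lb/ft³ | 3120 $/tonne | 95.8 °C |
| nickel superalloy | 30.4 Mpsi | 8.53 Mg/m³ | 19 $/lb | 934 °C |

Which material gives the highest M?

magnesium alloy

Screen on constraints: cost ≤ 19 $/kg; max service T ≥ 121 °C. Survivors: aluminum alloy, magnesium alloy.
Putting every candidate on a common basis:
  aluminum alloy: E = 69.25 GPa, ρ = 2690 kg/m³
  magnesium alloy: E = 42.95 GPa, ρ = 1759 kg/m³
  magnesium alloy: M = 1.99×10⁻³
  aluminum alloy: M = 1.53×10⁻³
The maximum is for magnesium alloy.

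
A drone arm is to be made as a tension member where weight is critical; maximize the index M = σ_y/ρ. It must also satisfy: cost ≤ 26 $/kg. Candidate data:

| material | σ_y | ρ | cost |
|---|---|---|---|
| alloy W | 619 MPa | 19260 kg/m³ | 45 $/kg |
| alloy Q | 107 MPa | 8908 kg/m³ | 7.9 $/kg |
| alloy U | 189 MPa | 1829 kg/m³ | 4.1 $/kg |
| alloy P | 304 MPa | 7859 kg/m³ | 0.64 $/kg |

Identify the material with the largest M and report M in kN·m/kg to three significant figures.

Screen on constraints: cost ≤ 26 $/kg. Survivors: alloy Q, alloy U, alloy P.
Evaluate M for each candidate:
  alloy U: M = 103 kN·m/kg
  alloy P: M = 38.7 kN·m/kg
  alloy Q: M = 12.0 kN·m/kg
Highest index: alloy U.

alloy U, M = 103 kN·m/kg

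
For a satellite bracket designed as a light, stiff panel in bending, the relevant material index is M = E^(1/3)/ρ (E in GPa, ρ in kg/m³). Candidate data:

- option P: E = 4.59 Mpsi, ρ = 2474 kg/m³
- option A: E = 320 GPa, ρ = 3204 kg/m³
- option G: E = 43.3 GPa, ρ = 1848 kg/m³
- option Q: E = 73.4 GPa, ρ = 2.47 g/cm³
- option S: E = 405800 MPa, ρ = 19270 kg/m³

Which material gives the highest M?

option A

Putting every candidate on a common basis:
  option P: E = 31.65 GPa, ρ = 2474 kg/m³
  option A: E = 320.0 GPa, ρ = 3204 kg/m³
  option G: E = 43.30 GPa, ρ = 1848 kg/m³
  option Q: E = 73.40 GPa, ρ = 2470 kg/m³
  option S: E = 405.8 GPa, ρ = 19270 kg/m³
  option A: M = 2.13×10⁻³
  option G: M = 1.90×10⁻³
  option Q: M = 1.70×10⁻³
  option P: M = 1.28×10⁻³
  option S: M = 0.384×10⁻³
Highest index: option A.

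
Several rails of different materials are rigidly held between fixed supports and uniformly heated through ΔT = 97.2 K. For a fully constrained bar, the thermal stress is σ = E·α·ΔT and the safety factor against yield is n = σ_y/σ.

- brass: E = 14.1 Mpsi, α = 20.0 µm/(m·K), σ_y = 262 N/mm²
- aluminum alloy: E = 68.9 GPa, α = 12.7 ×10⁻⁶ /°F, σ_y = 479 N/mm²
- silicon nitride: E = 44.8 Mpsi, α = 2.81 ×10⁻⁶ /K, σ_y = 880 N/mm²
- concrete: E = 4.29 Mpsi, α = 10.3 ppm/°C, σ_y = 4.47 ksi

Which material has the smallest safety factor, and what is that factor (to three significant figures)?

With everything in SI (GPa, ×10⁻⁶/K, MPa):
  brass: E = 97.22, α = 20.0, σ_y = 262.0 → σ = 189 MPa, n = 1.39
  aluminum alloy: E = 68.90, α = 22.9, σ_y = 479.0 → σ = 153 MPa, n = 3.13
  silicon nitride: E = 308.9, α = 2.81, σ_y = 880.0 → σ = 84.4 MPa, n = 10.4
  concrete: E = 29.58, α = 10.3, σ_y = 30.82 → σ = 29.6 MPa, n = 1.04
Concrete has the lowest safety factor, n = 1.04.

concrete, n = 1.04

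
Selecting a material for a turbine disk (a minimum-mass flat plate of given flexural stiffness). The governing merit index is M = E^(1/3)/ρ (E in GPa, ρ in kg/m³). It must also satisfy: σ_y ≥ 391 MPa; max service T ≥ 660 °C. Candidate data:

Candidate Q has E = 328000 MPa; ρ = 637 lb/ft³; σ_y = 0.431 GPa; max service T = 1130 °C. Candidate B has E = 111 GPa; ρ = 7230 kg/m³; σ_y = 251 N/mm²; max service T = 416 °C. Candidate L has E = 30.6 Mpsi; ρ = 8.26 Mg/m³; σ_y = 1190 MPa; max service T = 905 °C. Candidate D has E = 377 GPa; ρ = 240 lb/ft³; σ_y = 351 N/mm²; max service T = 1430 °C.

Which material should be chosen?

candidate L

Screen on constraints: σ_y ≥ 391 MPa; max service T ≥ 660 °C. Survivors: candidate Q, candidate L.
After converting to SI:
  candidate Q: E = 328.0 GPa, ρ = 10200 kg/m³
  candidate L: E = 211.0 GPa, ρ = 8260 kg/m³
  candidate L: M = 0.721×10⁻³
  candidate Q: M = 0.676×10⁻³
Candidate L has the largest M.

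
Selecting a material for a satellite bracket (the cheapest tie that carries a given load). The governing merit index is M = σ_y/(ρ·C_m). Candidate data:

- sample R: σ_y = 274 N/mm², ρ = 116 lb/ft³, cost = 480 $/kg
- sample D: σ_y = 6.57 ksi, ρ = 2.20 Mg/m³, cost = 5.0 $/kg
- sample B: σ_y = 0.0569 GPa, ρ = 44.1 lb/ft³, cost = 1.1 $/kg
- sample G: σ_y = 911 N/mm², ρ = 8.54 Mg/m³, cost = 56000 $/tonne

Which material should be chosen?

sample B

In SI units:
  sample R: σ_y = 274.0 MPa, ρ = 1858 kg/m³, cost = 480.0 $/kg
  sample D: σ_y = 45.30 MPa, ρ = 2200 kg/m³, cost = 5.000 $/kg
  sample B: σ_y = 56.90 MPa, ρ = 706.4 kg/m³, cost = 1.100 $/kg
  sample G: σ_y = 911.0 MPa, ρ = 8540 kg/m³, cost = 56.00 $/kg
  sample B: M = 73.2 kN·m per $
  sample D: M = 4.12 kN·m per $
  sample G: M = 1.90 kN·m per $
  sample R: M = 0.307 kN·m per $
Sample B has the largest M.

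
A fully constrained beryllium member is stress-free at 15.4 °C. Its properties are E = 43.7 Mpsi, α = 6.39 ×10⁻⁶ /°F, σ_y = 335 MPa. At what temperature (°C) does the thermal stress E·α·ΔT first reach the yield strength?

E = 43.7 Mpsi = 301.3 GPa.
α = 6.39×10⁻⁶/°F × 9/5 = 11.5×10⁻⁶/K.
E·α·ΔT = 335.0 MPa ⇒ ΔT = 335.0 / (301.3×10³ × 11.5×10⁻⁶) = 96.67 K.
T = 15.4 + 96.67 = 112.1 °C.

112 °C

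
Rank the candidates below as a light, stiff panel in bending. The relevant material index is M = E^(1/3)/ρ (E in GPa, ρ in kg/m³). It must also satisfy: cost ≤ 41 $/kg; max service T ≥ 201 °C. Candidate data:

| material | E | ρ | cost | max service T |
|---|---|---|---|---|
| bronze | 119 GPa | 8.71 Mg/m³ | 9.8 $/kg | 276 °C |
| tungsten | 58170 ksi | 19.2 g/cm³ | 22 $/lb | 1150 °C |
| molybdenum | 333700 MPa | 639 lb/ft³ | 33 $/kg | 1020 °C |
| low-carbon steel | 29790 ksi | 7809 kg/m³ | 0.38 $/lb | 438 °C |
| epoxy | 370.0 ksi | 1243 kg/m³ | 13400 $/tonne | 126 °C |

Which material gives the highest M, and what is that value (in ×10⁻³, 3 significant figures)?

Screen on constraints: cost ≤ 41 $/kg; max service T ≥ 201 °C. Survivors: bronze, molybdenum, low-carbon steel.
Convert each candidate to consistent units, then evaluate M:
  bronze: E = 119.0 GPa, ρ = 8710 kg/m³
  molybdenum: E = 333.7 GPa, ρ = 10240 kg/m³
  low-carbon steel: E = 205.4 GPa, ρ = 7809 kg/m³
  low-carbon steel: M = 0.756×10⁻³
  molybdenum: M = 0.678×10⁻³
  bronze: M = 0.565×10⁻³
The maximum is for low-carbon steel.

low-carbon steel, M = 0.756×10⁻³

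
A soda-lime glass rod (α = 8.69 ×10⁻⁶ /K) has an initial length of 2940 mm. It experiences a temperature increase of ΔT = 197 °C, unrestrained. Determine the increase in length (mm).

ΔL = α·L₀·ΔT = 8.69×10⁻⁶ × 2940 mm × 197.0 K = 5.03 mm.

5.03 mm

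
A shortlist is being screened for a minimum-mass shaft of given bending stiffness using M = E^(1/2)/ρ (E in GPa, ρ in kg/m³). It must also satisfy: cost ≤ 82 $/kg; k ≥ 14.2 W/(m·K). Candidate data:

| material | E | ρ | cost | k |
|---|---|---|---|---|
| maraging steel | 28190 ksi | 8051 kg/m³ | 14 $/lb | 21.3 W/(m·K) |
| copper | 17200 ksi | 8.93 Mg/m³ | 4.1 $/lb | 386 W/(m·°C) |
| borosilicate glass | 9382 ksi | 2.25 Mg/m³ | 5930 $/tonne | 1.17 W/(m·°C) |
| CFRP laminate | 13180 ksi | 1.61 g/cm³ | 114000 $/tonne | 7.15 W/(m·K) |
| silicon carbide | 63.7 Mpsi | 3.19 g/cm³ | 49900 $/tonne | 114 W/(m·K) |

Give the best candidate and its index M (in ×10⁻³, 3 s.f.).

Screen on constraints: cost ≤ 82 $/kg; k ≥ 14.2 W/(m·K). Survivors: maraging steel, copper, silicon carbide.
Putting every candidate on a common basis:
  maraging steel: E = 194.4 GPa, ρ = 8051 kg/m³
  copper: E = 118.6 GPa, ρ = 8930 kg/m³
  silicon carbide: E = 439.2 GPa, ρ = 3190 kg/m³
  silicon carbide: M = 6.57×10⁻³
  maraging steel: M = 1.73×10⁻³
  copper: M = 1.22×10⁻³
Silicon carbide has the largest M.

silicon carbide, M = 6.57×10⁻³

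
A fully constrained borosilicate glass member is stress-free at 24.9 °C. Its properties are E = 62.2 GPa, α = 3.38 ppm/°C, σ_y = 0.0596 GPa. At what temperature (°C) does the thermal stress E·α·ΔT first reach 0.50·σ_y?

σ_y = 0.0596 GPa = 59.60 MPa.
E·α·ΔT = 29.80 MPa ⇒ ΔT = 29.80 / (62.20×10³ × 3.38×10⁻⁶) = 141.7 K.
T = 24.9 + 141.7 = 166.6 °C.

167 °C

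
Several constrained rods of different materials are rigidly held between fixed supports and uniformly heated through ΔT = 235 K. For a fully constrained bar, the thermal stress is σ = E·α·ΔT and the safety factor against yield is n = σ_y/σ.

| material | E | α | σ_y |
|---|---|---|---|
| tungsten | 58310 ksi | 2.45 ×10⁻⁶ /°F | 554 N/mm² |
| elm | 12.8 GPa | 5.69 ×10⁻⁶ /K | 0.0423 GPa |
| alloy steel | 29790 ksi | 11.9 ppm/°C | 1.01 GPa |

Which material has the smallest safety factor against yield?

tungsten

Converting E to GPa, α to ×10⁻⁶/K, σ_y to MPa, then σ and n for each:
  tungsten: E = 402.0, α = 4.41, σ_y = 554.0 → σ = 417 MPa, n = 1.33
  elm: E = 12.80, α = 5.69, σ_y = 42.30 → σ = 17.1 MPa, n = 2.47
  alloy steel: E = 205.4, α = 11.9, σ_y = 1010 → σ = 574 MPa, n = 1.76
Smallest n: tungsten with n = 1.33.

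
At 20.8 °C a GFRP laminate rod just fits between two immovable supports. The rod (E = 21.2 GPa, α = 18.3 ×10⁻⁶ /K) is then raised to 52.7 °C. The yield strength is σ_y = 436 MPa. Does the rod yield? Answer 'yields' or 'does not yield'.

does not yield

ΔT = 31.90 K. Constrained thermal stress σ = E·α·ΔT = 21.20×10³ MPa × 18.3×10⁻⁶ × 31.90 = 12.4 MPa (compressive).
Compare to σ_y = 436 MPa: σ < σ_y, so it does not yield.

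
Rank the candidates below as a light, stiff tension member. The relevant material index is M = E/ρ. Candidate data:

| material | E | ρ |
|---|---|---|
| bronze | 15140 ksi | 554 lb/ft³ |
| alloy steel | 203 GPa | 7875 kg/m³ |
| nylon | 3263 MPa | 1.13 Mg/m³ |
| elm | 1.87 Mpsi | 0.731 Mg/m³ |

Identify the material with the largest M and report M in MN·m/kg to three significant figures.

Convert each candidate to consistent units, then evaluate M:
  bronze: E = 104.4 GPa, ρ = 8874 kg/m³
  alloy steel: E = 203.0 GPa, ρ = 7875 kg/m³
  nylon: E = 3.263 GPa, ρ = 1130 kg/m³
  elm: E = 12.89 GPa, ρ = 731.0 kg/m³
  alloy steel: M = 25.8 MN·m/kg
  elm: M = 17.6 MN·m/kg
  bronze: M = 11.8 MN·m/kg
  nylon: M = 2.89 MN·m/kg
The maximum is for alloy steel.

alloy steel, M = 25.8 MN·m/kg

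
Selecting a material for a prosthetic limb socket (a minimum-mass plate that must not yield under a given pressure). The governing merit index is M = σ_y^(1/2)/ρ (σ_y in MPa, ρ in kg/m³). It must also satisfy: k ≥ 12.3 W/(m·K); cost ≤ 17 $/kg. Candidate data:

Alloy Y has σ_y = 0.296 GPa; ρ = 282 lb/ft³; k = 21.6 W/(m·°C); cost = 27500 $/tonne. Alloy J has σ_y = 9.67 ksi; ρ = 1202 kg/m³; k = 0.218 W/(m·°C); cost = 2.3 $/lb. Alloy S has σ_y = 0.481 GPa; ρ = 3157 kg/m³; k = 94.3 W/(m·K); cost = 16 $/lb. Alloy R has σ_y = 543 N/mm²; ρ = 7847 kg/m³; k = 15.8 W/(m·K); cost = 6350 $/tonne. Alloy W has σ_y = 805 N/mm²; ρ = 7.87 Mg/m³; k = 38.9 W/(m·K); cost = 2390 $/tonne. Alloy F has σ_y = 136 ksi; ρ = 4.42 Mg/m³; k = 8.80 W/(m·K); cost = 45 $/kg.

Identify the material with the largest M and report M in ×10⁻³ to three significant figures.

Screen on constraints: k ≥ 12.3 W/(m·K); cost ≤ 17 $/kg. Survivors: alloy R, alloy W.
Putting every candidate on a common basis:
  alloy R: σ_y = 543.0 MPa, ρ = 7847 kg/m³
  alloy W: σ_y = 805.0 MPa, ρ = 7870 kg/m³
  alloy W: M = 3.61×10⁻³
  alloy R: M = 2.97×10⁻³
Alloy W ranks first.

alloy W, M = 3.61×10⁻³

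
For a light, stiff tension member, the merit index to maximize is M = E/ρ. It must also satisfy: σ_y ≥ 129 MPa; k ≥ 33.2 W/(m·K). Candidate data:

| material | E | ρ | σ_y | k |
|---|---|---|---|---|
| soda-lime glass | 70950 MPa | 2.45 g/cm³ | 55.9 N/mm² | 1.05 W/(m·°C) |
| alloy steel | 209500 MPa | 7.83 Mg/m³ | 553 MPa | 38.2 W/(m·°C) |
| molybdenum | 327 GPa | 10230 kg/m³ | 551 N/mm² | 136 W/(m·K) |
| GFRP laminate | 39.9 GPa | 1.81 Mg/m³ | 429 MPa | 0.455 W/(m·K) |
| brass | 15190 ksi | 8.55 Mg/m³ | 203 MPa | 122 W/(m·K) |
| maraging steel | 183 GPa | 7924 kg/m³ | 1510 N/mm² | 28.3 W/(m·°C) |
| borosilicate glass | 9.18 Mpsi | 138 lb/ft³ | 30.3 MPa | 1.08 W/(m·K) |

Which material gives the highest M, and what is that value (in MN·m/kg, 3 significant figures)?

molybdenum, M = 32.0 MN·m/kg

Screen on constraints: σ_y ≥ 129 MPa; k ≥ 33.2 W/(m·K). Survivors: alloy steel, molybdenum, brass.
Normalizing units and computing the index:
  alloy steel: E = 209.5 GPa, ρ = 7830 kg/m³
  molybdenum: E = 327.0 GPa, ρ = 10230 kg/m³
  brass: E = 104.7 GPa, ρ = 8550 kg/m³
  molybdenum: M = 32.0 MN·m/kg
  alloy steel: M = 26.8 MN·m/kg
  brass: M = 12.2 MN·m/kg
Molybdenum has the largest M.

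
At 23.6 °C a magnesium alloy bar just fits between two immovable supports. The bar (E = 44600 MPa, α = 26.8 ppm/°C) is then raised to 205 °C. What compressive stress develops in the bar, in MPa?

217 MPa

E = 44600 MPa = 44.60 GPa.
ΔT = 181.4 K. Constrained thermal stress σ = E·α·ΔT = 44.60×10³ MPa × 26.8×10⁻⁶ × 181.4 = 217 MPa (compressive).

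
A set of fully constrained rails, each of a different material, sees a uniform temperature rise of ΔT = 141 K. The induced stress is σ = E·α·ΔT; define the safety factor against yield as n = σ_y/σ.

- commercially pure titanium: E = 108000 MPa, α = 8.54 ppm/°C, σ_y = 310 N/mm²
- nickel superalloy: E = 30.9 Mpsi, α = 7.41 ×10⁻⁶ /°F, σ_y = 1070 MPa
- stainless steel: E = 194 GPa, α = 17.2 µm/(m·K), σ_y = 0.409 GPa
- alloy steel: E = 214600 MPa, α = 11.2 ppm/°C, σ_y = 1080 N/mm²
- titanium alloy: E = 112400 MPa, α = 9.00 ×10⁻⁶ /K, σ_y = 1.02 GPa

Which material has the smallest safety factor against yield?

Per material, after unit conversion:
  commercially pure titanium: E = 108.0, α = 8.54, σ_y = 310.0 → σ = 130 MPa, n = 2.38
  nickel superalloy: E = 213.0, α = 13.3, σ_y = 1070 → σ = 401 MPa, n = 2.67
  stainless steel: E = 194.0, α = 17.2, σ_y = 409.0 → σ = 470 MPa, n = 0.869
  alloy steel: E = 214.6, α = 11.2, σ_y = 1080 → σ = 339 MPa, n = 3.19
  titanium alloy: E = 112.4, α = 9.00, σ_y = 1020 → σ = 143 MPa, n = 7.15
The minimum is stainless steel at n = 0.869.

stainless steel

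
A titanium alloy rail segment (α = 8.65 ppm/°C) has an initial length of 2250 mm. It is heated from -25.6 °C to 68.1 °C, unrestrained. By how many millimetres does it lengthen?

ΔT = 68.1 − (-25.6) = 93.70 K.
ΔL = α·L₀·ΔT = 8.65×10⁻⁶ × 2250 mm × 93.70 K = 1.82 mm.

1.82 mm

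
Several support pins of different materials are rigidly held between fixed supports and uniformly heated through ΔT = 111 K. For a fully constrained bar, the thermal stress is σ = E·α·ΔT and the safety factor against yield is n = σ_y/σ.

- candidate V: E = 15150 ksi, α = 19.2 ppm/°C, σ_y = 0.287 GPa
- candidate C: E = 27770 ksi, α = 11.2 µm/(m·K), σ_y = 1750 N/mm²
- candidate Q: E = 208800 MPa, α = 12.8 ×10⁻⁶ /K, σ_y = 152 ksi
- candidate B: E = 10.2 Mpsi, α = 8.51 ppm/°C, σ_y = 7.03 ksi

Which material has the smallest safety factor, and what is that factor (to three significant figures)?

Converting E to GPa, α to ×10⁻⁶/K, σ_y to MPa, then σ and n for each:
  candidate V: E = 104.5, α = 19.2, σ_y = 287.0 → σ = 223 MPa, n = 1.29
  candidate C: E = 191.5, α = 11.2, σ_y = 1750 → σ = 238 MPa, n = 7.35
  candidate Q: E = 208.8, α = 12.8, σ_y = 1048 → σ = 297 MPa, n = 3.53
  candidate B: E = 70.33, α = 8.51, σ_y = 48.47 → σ = 66.4 MPa, n = 0.730
Smallest n: candidate B with n = 0.730.

candidate B, n = 0.730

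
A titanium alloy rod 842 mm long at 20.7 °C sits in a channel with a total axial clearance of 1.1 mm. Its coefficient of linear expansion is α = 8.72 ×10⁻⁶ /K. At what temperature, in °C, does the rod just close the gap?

α·L₀·ΔT = 1.1 mm ⇒ ΔT = 1.1 / (8.72×10⁻⁶ × 842.0) = 149.8 K.
T = 20.7 + 149.8 = 170.5 °C.

171 °C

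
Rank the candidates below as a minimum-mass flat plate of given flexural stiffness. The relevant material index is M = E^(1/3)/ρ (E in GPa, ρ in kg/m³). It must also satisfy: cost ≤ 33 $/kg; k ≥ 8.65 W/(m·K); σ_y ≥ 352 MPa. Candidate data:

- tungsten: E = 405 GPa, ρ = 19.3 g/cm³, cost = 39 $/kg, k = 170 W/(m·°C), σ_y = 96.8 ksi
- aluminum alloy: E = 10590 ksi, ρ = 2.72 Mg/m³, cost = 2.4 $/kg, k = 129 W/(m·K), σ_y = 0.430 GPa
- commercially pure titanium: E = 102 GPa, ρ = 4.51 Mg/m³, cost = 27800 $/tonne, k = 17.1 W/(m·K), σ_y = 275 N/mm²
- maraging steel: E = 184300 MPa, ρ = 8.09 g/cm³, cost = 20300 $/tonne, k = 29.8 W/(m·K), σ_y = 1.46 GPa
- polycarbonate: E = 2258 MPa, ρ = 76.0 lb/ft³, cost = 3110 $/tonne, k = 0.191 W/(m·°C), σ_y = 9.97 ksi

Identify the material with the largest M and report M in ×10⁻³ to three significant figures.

aluminum alloy, M = 1.54×10⁻³

Screen on constraints: cost ≤ 33 $/kg; k ≥ 8.65 W/(m·K); σ_y ≥ 352 MPa. Survivors: aluminum alloy, maraging steel.
After converting to SI:
  aluminum alloy: E = 73.02 GPa, ρ = 2720 kg/m³
  maraging steel: E = 184.3 GPa, ρ = 8090 kg/m³
  aluminum alloy: M = 1.54×10⁻³
  maraging steel: M = 0.703×10⁻³
Aluminum alloy has the largest M.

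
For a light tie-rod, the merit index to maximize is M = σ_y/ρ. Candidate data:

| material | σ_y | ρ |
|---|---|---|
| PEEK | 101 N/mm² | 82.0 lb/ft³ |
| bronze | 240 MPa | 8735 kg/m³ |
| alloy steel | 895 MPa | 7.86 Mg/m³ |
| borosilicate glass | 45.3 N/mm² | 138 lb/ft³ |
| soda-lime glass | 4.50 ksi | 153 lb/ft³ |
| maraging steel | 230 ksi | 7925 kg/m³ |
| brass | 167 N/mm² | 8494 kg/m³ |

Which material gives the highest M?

After converting to SI:
  PEEK: σ_y = 101.0 MPa, ρ = 1314 kg/m³
  bronze: σ_y = 240.0 MPa, ρ = 8735 kg/m³
  alloy steel: σ_y = 895.0 MPa, ρ = 7860 kg/m³
  borosilicate glass: σ_y = 45.30 MPa, ρ = 2211 kg/m³
  soda-lime glass: σ_y = 31.03 MPa, ρ = 2451 kg/m³
  maraging steel: σ_y = 1586 MPa, ρ = 7925 kg/m³
  brass: σ_y = 167.0 MPa, ρ = 8494 kg/m³
  maraging steel: M = 200 kN·m/kg
  alloy steel: M = 114 kN·m/kg
  PEEK: M = 76.9 kN·m/kg
  bronze: M = 27.5 kN·m/kg
  borosilicate glass: M = 20.5 kN·m/kg
  brass: M = 19.7 kN·m/kg
  soda-lime glass: M = 12.7 kN·m/kg
Maraging steel has the largest M.

maraging steel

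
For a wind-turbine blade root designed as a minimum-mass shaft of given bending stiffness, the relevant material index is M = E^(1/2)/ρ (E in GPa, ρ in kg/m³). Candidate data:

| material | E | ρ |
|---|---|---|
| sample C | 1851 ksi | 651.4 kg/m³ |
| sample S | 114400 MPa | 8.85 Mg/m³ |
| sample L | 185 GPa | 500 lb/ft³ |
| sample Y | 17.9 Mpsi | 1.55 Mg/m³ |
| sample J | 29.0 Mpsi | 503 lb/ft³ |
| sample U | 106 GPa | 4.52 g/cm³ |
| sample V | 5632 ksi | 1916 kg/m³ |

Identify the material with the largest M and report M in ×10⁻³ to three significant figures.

sample Y, M = 7.17×10⁻³

After converting to SI:
  sample C: E = 12.76 GPa, ρ = 651.4 kg/m³
  sample S: E = 114.4 GPa, ρ = 8850 kg/m³
  sample L: E = 185.0 GPa, ρ = 8009 kg/m³
  sample Y: E = 123.4 GPa, ρ = 1550 kg/m³
  sample J: E = 199.9 GPa, ρ = 8057 kg/m³
  sample U: E = 106.0 GPa, ρ = 4520 kg/m³
  sample V: E = 38.83 GPa, ρ = 1916 kg/m³
  sample Y: M = 7.17×10⁻³
  sample C: M = 5.48×10⁻³
  sample V: M = 3.25×10⁻³
  sample U: M = 2.28×10⁻³
  sample J: M = 1.75×10⁻³
  sample L: M = 1.70×10⁻³
  sample S: M = 1.21×10⁻³
Sample Y has the largest M.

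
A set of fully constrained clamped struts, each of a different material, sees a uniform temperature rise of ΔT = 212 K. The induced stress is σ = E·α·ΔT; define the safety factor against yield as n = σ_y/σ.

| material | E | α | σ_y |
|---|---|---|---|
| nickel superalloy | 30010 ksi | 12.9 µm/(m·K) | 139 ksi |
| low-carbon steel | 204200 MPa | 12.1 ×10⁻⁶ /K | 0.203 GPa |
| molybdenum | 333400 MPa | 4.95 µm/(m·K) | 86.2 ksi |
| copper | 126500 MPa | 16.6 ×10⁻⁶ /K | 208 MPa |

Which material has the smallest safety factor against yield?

low-carbon steel

Per material, after unit conversion:
  nickel superalloy: E = 206.9, α = 12.9, σ_y = 958.4 → σ = 566 MPa, n = 1.69
  low-carbon steel: E = 204.2, α = 12.1, σ_y = 203.0 → σ = 524 MPa, n = 0.388
  molybdenum: E = 333.4, α = 4.95, σ_y = 594.3 → σ = 350 MPa, n = 1.70
  copper: E = 126.5, α = 16.6, σ_y = 208.0 → σ = 445 MPa, n = 0.467
The minimum is low-carbon steel at n = 0.388.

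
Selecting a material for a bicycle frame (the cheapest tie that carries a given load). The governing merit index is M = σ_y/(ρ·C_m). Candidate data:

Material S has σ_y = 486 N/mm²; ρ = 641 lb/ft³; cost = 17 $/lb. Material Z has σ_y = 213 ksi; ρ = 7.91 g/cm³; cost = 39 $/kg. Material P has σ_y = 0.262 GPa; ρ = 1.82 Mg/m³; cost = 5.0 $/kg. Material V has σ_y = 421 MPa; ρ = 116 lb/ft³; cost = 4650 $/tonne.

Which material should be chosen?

material V

Convert each candidate to consistent units, then evaluate M:
  material S: σ_y = 486.0 MPa, ρ = 10270 kg/m³, cost = 37.48 $/kg
  material Z: σ_y = 1469 MPa, ρ = 7910 kg/m³, cost = 39.00 $/kg
  material P: σ_y = 262.0 MPa, ρ = 1820 kg/m³, cost = 5.000 $/kg
  material V: σ_y = 421.0 MPa, ρ = 1858 kg/m³, cost = 4.650 $/kg
  material V: M = 48.7 kN·m per $
  material P: M = 28.8 kN·m per $
  material Z: M = 4.76 kN·m per $
  material S: M = 1.26 kN·m per $
Material V has the largest M.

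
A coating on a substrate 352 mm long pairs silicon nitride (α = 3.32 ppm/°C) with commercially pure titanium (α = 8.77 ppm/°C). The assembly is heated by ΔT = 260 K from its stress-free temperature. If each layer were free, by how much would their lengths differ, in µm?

499 µm

Δα = |3.32 − 8.77|×10⁻⁶/K = 5.45×10⁻⁶/K.
ΔL_mismatch = Δα·L·ΔT = 5.45×10⁻⁶ × 352.0 mm × 260.0 K = 499 µm.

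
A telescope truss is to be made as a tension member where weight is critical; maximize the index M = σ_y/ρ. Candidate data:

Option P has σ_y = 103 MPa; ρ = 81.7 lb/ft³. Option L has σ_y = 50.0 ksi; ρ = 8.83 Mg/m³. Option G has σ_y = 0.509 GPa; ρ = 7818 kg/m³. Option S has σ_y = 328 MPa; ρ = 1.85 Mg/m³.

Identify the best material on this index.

Putting every candidate on a common basis:
  option P: σ_y = 103.0 MPa, ρ = 1309 kg/m³
  option L: σ_y = 344.7 MPa, ρ = 8830 kg/m³
  option G: σ_y = 509.0 MPa, ρ = 7818 kg/m³
  option S: σ_y = 328.0 MPa, ρ = 1850 kg/m³
  option S: M = 177 kN·m/kg
  option P: M = 78.7 kN·m/kg
  option G: M = 65.1 kN·m/kg
  option L: M = 39.0 kN·m/kg
Highest index: option S.

option S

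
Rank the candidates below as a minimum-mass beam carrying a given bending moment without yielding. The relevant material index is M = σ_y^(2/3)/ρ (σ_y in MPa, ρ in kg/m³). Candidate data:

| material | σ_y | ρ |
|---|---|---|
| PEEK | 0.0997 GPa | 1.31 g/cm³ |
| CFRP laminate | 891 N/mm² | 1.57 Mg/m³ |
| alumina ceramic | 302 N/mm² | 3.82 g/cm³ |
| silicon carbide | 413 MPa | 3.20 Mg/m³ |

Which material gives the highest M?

After converting to SI:
  PEEK: σ_y = 99.70 MPa, ρ = 1310 kg/m³
  CFRP laminate: σ_y = 891.0 MPa, ρ = 1570 kg/m³
  alumina ceramic: σ_y = 302.0 MPa, ρ = 3820 kg/m³
  silicon carbide: σ_y = 413.0 MPa, ρ = 3200 kg/m³
  CFRP laminate: M = 59.0×10⁻³
  silicon carbide: M = 17.3×10⁻³
  PEEK: M = 16.4×10⁻³
  alumina ceramic: M = 11.8×10⁻³
CFRP laminate ranks first.

CFRP laminate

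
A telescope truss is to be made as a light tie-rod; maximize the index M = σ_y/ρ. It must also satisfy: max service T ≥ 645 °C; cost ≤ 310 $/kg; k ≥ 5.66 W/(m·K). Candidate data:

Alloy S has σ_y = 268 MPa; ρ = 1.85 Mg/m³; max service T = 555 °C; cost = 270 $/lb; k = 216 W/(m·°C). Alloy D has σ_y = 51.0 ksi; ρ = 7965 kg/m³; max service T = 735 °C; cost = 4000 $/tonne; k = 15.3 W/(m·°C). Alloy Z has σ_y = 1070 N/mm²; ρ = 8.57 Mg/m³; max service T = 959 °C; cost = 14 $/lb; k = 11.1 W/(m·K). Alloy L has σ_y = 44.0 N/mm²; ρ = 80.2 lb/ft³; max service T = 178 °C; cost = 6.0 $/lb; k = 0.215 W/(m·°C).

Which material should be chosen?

alloy Z

Screen on constraints: max service T ≥ 645 °C; cost ≤ 310 $/kg; k ≥ 5.66 W/(m·K). Survivors: alloy D, alloy Z.
Convert each candidate to consistent units, then evaluate M:
  alloy D: σ_y = 351.6 MPa, ρ = 7965 kg/m³
  alloy Z: σ_y = 1070 MPa, ρ = 8570 kg/m³
  alloy Z: M = 125 kN·m/kg
  alloy D: M = 44.1 kN·m/kg
Alloy Z has the largest M.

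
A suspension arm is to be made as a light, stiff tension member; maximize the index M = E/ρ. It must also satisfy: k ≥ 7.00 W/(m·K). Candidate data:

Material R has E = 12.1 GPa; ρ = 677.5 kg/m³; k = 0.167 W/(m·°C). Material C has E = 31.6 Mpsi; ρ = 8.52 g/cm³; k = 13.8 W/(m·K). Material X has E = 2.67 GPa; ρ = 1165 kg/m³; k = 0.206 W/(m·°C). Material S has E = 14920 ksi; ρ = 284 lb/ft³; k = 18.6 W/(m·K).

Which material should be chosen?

material C

Screen on constraints: k ≥ 7.00 W/(m·K). Survivors: material C, material S.
In SI units:
  material C: E = 217.9 GPa, ρ = 8520 kg/m³
  material S: E = 102.9 GPa, ρ = 4549 kg/m³
  material C: M = 25.6 MN·m/kg
  material S: M = 22.6 MN·m/kg
Highest index: material C.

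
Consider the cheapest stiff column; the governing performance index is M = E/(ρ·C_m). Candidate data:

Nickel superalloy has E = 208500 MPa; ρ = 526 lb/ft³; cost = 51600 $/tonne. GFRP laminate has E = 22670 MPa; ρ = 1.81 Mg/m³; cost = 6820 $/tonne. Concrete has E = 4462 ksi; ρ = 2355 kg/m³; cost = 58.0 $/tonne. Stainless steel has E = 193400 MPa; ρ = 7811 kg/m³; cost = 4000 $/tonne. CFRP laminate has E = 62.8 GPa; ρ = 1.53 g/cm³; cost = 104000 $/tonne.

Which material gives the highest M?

concrete

Convert each candidate to consistent units, then evaluate M:
  nickel superalloy: E = 208.5 GPa, ρ = 8426 kg/m³, cost = 51.60 $/kg
  GFRP laminate: E = 22.67 GPa, ρ = 1810 kg/m³, cost = 6.820 $/kg
  concrete: E = 30.76 GPa, ρ = 2355 kg/m³, cost = 0.05800 $/kg
  stainless steel: E = 193.4 GPa, ρ = 7811 kg/m³, cost = 4.000 $/kg
  CFRP laminate: E = 62.80 GPa, ρ = 1530 kg/m³, cost = 104.0 $/kg
  concrete: M = 225 MN·m per $
  stainless steel: M = 6.19 MN·m per $
  GFRP laminate: M = 1.84 MN·m per $
  nickel superalloy: M = 0.480 MN·m per $
  CFRP laminate: M = 0.395 MN·m per $
Concrete has the largest M.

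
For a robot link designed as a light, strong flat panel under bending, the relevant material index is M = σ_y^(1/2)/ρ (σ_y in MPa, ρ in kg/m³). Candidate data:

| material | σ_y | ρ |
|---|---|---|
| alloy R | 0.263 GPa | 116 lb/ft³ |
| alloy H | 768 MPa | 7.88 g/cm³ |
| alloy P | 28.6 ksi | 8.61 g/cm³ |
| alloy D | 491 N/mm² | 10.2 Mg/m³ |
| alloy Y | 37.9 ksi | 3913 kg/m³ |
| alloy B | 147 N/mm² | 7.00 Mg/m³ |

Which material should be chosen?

Convert each candidate to consistent units, then evaluate M:
  alloy R: σ_y = 263.0 MPa, ρ = 1858 kg/m³
  alloy H: σ_y = 768.0 MPa, ρ = 7880 kg/m³
  alloy P: σ_y = 197.2 MPa, ρ = 8610 kg/m³
  alloy D: σ_y = 491.0 MPa, ρ = 10200 kg/m³
  alloy Y: σ_y = 261.3 MPa, ρ = 3913 kg/m³
  alloy B: σ_y = 147.0 MPa, ρ = 7000 kg/m³
  alloy R: M = 8.73×10⁻³
  alloy Y: M = 4.13×10⁻³
  alloy H: M = 3.52×10⁻³
  alloy D: M = 2.17×10⁻³
  alloy B: M = 1.73×10⁻³
  alloy P: M = 1.63×10⁻³
The maximum is for alloy R.

alloy R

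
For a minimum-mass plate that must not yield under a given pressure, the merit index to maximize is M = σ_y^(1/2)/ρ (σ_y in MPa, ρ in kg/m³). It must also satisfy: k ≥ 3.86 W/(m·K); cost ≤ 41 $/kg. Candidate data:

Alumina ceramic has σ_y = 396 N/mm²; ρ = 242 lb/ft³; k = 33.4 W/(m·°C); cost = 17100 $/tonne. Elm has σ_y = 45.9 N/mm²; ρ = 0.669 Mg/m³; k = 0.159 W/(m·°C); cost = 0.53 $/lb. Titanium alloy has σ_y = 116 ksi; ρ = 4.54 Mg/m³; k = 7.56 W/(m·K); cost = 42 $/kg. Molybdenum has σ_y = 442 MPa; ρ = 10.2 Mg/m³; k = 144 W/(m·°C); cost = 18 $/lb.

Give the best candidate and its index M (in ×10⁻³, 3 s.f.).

Screen on constraints: k ≥ 3.86 W/(m·K); cost ≤ 41 $/kg. Survivors: alumina ceramic, molybdenum.
Normalizing units and computing the index:
  alumina ceramic: σ_y = 396.0 MPa, ρ = 3876 kg/m³
  molybdenum: σ_y = 442.0 MPa, ρ = 10200 kg/m³
  alumina ceramic: M = 5.13×10⁻³
  molybdenum: M = 2.06×10⁻³
Highest index: alumina ceramic.

alumina ceramic, M = 5.13×10⁻³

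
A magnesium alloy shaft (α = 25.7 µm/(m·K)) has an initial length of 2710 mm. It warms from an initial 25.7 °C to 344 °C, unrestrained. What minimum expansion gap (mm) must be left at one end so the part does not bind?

ΔT = 344 − 25.7 = 318.3 K.
ΔL = α·L₀·ΔT = 25.7×10⁻⁶ × 2710 mm × 318.3 K = 22.2 mm.

22.2 mm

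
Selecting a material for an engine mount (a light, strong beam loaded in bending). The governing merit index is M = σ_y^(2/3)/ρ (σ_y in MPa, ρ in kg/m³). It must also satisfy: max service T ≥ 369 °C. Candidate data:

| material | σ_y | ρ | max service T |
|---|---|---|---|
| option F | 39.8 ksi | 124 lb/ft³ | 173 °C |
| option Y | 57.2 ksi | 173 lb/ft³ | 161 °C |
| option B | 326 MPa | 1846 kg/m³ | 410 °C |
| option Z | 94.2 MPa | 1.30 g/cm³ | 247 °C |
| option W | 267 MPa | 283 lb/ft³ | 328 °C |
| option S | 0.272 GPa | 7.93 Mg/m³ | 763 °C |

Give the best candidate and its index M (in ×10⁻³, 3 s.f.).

option B, M = 25.7×10⁻³

Screen on constraints: max service T ≥ 369 °C. Survivors: option B, option S.
After converting to SI:
  option B: σ_y = 326.0 MPa, ρ = 1846 kg/m³
  option S: σ_y = 272.0 MPa, ρ = 7930 kg/m³
  option B: M = 25.7×10⁻³
  option S: M = 5.29×10⁻³
The maximum is for option B.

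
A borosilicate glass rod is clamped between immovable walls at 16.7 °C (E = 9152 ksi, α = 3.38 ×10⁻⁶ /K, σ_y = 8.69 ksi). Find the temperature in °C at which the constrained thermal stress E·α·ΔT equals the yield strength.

298 °C

E = 9152 ksi = 63.10 GPa.
σ_y = 8.69 ksi = 59.92 MPa.
E·α·ΔT = 59.92 MPa ⇒ ΔT = 59.92 / (63.10×10³ × 3.38×10⁻⁶) = 280.9 K.
T = 16.7 + 280.9 = 297.6 °C.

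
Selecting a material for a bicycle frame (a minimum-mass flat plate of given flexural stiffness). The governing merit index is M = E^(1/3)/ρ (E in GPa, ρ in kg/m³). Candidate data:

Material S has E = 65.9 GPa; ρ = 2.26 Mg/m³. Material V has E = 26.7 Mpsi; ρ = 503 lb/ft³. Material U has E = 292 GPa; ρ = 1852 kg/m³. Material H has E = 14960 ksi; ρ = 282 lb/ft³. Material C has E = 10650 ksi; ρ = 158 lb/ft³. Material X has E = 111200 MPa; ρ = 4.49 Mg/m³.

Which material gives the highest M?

Normalizing units and computing the index:
  material S: E = 65.90 GPa, ρ = 2260 kg/m³
  material V: E = 184.1 GPa, ρ = 8057 kg/m³
  material U: E = 292.0 GPa, ρ = 1852 kg/m³
  material H: E = 103.1 GPa, ρ = 4517 kg/m³
  material C: E = 73.43 GPa, ρ = 2531 kg/m³
  material X: E = 111.2 GPa, ρ = 4490 kg/m³
  material U: M = 3.58×10⁻³
  material S: M = 1.79×10⁻³
  material C: M = 1.65×10⁻³
  material X: M = 1.07×10⁻³
  material H: M = 1.04×10⁻³
  material V: M = 0.706×10⁻³
The maximum is for material U.

material U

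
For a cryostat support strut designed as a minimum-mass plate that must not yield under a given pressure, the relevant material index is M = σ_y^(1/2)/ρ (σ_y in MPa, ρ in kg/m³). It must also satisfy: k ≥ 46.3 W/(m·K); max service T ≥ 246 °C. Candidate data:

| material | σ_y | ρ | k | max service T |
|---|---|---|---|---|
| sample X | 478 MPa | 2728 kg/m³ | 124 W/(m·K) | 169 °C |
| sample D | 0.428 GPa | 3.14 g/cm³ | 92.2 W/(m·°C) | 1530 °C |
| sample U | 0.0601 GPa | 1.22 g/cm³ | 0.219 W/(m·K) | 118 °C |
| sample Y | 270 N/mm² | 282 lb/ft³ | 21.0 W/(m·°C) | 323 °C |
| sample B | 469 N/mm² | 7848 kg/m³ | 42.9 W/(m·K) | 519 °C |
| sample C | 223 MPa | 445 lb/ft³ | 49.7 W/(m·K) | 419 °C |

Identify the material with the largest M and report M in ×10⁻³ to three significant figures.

Screen on constraints: k ≥ 46.3 W/(m·K); max service T ≥ 246 °C. Survivors: sample D, sample C.
In SI units:
  sample D: σ_y = 428.0 MPa, ρ = 3140 kg/m³
  sample C: σ_y = 223.0 MPa, ρ = 7128 kg/m³
  sample D: M = 6.59×10⁻³
  sample C: M = 2.09×10⁻³
Sample D has the largest M.

sample D, M = 6.59×10⁻³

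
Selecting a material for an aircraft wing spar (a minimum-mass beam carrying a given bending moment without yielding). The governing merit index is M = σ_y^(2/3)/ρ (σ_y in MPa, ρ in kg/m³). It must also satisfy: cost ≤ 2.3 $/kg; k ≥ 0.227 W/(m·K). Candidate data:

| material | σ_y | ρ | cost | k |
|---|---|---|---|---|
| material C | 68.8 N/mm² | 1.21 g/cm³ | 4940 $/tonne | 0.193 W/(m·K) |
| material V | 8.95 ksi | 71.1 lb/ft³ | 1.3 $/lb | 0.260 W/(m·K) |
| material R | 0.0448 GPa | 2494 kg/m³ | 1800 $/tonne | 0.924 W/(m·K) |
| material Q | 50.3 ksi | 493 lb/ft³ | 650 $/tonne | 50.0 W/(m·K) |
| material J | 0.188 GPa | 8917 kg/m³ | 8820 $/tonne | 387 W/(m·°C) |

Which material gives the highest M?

Screen on constraints: cost ≤ 2.3 $/kg; k ≥ 0.227 W/(m·K). Survivors: material R, material Q.
In SI units:
  material R: σ_y = 44.80 MPa, ρ = 2494 kg/m³
  material Q: σ_y = 346.8 MPa, ρ = 7897 kg/m³
  material Q: M = 6.25×10⁻³
  material R: M = 5.06×10⁻³
Material Q ranks first.

material Q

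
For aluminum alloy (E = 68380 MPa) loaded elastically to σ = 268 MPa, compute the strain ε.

3.92×10⁻³

E = 68380 MPa = 68.38 GPa = 68380 MPa.
ε = σ/E = 268 / 68380 = 3.92×10⁻³.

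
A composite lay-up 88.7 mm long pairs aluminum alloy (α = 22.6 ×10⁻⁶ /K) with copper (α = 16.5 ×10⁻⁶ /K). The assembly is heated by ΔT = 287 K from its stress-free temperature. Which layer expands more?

aluminum alloy

α(aluminum alloy) = 22.6×10⁻⁶/K vs α(copper) = 16.5×10⁻⁶/K.
Higher α expands more for the same ΔT: aluminum alloy.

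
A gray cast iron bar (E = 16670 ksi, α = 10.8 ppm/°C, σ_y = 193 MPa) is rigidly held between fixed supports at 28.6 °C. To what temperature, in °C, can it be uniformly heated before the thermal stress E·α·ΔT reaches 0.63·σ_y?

E = 16670 ksi = 114.9 GPa.
E·α·ΔT = 121.6 MPa ⇒ ΔT = 121.6 / (114.9×10³ × 10.8×10⁻⁶) = 97.95 K.
T = 28.6 + 97.95 = 126.6 °C.

127 °C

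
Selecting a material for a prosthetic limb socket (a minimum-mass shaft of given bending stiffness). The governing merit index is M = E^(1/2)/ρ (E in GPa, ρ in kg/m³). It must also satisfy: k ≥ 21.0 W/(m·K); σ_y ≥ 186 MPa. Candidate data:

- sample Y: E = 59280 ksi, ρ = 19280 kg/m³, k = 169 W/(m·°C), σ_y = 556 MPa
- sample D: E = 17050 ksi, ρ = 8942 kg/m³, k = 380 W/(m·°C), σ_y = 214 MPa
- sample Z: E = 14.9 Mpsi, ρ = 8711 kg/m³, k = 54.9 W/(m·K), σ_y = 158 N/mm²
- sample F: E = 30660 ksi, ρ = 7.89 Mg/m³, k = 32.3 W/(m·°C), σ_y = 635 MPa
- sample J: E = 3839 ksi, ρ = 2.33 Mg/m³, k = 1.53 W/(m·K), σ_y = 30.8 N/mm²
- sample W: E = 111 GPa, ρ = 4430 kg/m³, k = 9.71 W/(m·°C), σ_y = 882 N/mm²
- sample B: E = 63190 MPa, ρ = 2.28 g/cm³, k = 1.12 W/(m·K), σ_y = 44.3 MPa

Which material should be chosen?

sample F

Screen on constraints: k ≥ 21.0 W/(m·K); σ_y ≥ 186 MPa. Survivors: sample Y, sample D, sample F.
Convert each candidate to consistent units, then evaluate M:
  sample Y: E = 408.7 GPa, ρ = 19280 kg/m³
  sample D: E = 117.6 GPa, ρ = 8942 kg/m³
  sample F: E = 211.4 GPa, ρ = 7890 kg/m³
  sample F: M = 1.84×10⁻³
  sample D: M = 1.21×10⁻³
  sample Y: M = 1.05×10⁻³
Sample F ranks first.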